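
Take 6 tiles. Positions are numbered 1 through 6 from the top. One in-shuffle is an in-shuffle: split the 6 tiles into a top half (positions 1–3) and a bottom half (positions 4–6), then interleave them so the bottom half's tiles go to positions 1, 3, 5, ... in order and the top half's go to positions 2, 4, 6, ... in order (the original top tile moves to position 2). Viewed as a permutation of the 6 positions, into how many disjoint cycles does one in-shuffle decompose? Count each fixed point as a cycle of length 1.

Trace each unvisited position around until it returns:
(1 2 4) (3 6 5)
2 cycles in total.

2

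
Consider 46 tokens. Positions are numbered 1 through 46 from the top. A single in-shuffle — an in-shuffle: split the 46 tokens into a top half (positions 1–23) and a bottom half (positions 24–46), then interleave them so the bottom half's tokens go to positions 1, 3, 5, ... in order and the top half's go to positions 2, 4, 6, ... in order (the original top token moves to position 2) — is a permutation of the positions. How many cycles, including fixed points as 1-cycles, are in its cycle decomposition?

2

Trace each unvisited position around until it returns:
(1 2 4 8 16 32 ... len 23) (5 10 20 40 33 19 ... len 23)
2 cycles in total.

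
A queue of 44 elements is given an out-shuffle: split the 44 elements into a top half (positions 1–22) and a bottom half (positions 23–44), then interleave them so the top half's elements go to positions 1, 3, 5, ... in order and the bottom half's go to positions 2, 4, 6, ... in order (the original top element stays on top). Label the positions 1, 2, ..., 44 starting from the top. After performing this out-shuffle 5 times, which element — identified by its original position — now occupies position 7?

20

Work backwards from position 7, undoing one out-shuffle at a time:
7 ← 4 ← 24 ← 34 ← 39 ← 20
So the element now at position 7 started at position 20.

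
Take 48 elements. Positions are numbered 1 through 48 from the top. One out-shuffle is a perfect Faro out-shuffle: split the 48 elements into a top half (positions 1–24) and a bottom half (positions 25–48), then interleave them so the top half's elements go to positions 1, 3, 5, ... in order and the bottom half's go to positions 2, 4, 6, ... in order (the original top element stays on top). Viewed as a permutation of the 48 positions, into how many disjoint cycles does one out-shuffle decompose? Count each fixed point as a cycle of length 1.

Trace each unvisited position around until it returns:
(1) (2 3 5 9 17 33 ... len 23) (6 11 21 41 34 20 ... len 23) (48)
4 cycles in total.

4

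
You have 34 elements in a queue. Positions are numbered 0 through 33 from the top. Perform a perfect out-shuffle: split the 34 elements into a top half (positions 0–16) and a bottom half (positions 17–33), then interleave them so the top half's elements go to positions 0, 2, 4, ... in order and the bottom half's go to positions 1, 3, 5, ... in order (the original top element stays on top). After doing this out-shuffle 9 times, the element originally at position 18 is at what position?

Track the element's position through each out-shuffle:
18 → 3 → 6 → 12 → 24 → 15 → 30 → 27 → 21 → 9

9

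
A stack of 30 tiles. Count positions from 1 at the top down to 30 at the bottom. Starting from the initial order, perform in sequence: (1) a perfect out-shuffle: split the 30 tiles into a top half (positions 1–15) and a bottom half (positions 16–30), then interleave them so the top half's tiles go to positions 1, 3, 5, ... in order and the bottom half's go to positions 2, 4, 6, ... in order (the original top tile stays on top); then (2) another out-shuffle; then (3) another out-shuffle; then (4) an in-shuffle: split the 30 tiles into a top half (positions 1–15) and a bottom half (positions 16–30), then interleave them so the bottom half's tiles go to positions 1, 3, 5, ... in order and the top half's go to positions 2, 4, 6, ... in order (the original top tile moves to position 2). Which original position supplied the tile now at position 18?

Undo the operations in reverse order, starting from position 18:
  undo op 4 (in-shuffle, from top half): 18 ← 9
  undo op 3 (out-shuffle, from top half): 9 ← 5
  undo op 2 (out-shuffle, from top half): 5 ← 3
  undo op 1 (out-shuffle, from top half): 3 ← 2
So the tile at position 18 came from original position 2.

2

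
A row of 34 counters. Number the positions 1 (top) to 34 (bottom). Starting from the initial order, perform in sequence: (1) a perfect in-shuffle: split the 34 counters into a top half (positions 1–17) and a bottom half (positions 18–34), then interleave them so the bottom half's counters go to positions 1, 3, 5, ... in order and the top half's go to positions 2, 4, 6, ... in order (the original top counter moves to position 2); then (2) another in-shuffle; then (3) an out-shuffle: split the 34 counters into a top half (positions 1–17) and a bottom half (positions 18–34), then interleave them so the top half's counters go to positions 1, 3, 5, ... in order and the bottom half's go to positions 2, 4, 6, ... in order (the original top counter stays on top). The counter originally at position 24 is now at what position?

Track the counter from position 24 forward through each operation:
  after op 1 (in-shuffle): 24 → 13
  after op 2 (in-shuffle): 13 → 26
  after op 3 (out-shuffle): 26 → 18

18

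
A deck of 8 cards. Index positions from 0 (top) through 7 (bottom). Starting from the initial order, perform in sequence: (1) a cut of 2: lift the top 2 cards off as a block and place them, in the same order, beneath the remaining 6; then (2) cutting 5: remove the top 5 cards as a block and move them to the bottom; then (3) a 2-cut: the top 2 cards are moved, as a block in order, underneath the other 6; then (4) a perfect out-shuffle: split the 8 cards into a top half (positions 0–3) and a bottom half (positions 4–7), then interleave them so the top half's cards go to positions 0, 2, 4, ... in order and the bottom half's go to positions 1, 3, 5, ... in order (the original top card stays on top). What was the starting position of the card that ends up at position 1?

Undo the operations in reverse order, starting from position 1:
  undo op 4 (out-shuffle, from bottom half): 1 ← 4
  undo op 3 (cut 2): 4 ← 6
  undo op 2 (cut 5): 6 ← 3
  undo op 1 (cut 2): 3 ← 5
So the card at position 1 came from original position 5.

5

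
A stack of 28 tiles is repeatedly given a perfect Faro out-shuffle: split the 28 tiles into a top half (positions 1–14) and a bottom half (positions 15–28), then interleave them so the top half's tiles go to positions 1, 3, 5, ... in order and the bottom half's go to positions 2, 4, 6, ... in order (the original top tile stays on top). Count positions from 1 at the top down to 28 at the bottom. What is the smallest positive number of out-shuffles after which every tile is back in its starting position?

The out-shuffle permutes the 28 positions with cycle lengths [1, 1, 2, 6, 18].
Every tile is home exactly when every cycle has completed a whole number of laps, i.e. after lcm(1, 2, 6, 18) = 18 out-shuffles.

18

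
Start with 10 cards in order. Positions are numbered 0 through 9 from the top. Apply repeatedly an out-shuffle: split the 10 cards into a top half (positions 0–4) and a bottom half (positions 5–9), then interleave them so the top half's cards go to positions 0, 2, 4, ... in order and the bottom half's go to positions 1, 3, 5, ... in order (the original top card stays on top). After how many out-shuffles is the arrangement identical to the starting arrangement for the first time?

The out-shuffle permutes the 10 positions with cycle lengths [1, 1, 2, 6].
Every card is home exactly when every cycle has completed a whole number of laps, i.e. after lcm(1, 2, 6) = 6 out-shuffles.

6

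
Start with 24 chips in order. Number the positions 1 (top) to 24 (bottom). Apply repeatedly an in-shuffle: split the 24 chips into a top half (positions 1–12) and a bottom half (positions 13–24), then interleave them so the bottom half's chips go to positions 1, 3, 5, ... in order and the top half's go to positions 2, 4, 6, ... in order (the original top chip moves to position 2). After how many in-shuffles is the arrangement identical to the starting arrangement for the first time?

20

The in-shuffle permutes the 24 positions with cycle lengths [4, 20].
Every chip is home exactly when every cycle has completed a whole number of laps, i.e. after lcm(4, 20) = 20 in-shuffles.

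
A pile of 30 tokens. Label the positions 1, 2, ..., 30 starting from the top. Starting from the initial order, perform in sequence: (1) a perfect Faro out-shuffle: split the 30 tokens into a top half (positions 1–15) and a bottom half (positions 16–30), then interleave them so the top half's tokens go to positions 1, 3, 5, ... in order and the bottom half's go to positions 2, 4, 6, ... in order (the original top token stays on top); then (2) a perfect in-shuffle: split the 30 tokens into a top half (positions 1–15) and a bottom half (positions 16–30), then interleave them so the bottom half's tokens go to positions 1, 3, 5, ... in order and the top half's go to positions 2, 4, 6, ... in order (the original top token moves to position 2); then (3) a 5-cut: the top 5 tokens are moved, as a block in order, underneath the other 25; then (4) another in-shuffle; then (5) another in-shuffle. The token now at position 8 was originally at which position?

Undo the operations in reverse order, starting from position 8:
  undo op 5 (in-shuffle, from top half): 8 ← 4
  undo op 4 (in-shuffle, from top half): 4 ← 2
  undo op 3 (cut 5): 2 ← 7
  undo op 2 (in-shuffle, from bottom half): 7 ← 19
  undo op 1 (out-shuffle, from top half): 19 ← 10
So the token at position 8 came from original position 10.

10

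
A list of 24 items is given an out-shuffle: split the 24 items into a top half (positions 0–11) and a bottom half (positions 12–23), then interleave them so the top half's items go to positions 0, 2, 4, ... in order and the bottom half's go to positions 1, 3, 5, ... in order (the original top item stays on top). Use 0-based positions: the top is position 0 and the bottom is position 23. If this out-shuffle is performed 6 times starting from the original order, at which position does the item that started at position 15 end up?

Track the item's position through each out-shuffle:
15 → 7 → 14 → 5 → 10 → 20 → 17

17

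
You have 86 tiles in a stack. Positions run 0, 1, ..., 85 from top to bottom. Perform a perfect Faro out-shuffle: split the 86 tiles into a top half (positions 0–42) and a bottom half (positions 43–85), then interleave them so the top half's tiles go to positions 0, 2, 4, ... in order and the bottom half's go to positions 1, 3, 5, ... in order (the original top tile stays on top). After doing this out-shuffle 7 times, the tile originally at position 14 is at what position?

7

Track the tile's position through each out-shuffle:
14 → 28 → 56 → 27 → 54 → 23 → 46 → 7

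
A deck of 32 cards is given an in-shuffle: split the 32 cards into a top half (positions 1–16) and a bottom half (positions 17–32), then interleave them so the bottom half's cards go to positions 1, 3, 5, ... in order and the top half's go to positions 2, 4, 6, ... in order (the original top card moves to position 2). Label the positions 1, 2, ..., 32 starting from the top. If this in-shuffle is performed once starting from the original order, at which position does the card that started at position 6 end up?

12

Track the card's position through each in-shuffle:
6 → 12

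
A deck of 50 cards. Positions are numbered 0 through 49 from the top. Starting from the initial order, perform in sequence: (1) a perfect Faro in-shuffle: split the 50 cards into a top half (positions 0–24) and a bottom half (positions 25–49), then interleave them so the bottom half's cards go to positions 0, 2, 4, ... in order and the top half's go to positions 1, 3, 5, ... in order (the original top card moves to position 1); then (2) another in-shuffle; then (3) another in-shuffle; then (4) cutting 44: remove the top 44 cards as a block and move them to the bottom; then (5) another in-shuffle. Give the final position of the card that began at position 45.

33

Track the card from position 45 forward through each operation:
  after op 1 (in-shuffle): 45 → 40
  after op 2 (in-shuffle): 40 → 30
  after op 3 (in-shuffle): 30 → 10
  after op 4 (cut 44): 10 → 16
  after op 5 (in-shuffle): 16 → 33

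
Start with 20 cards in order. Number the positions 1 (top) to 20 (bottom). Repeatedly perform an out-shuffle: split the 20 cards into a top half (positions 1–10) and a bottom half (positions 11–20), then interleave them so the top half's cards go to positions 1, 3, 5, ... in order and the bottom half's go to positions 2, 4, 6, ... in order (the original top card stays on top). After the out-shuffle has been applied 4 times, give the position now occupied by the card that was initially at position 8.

Track the card's position through each out-shuffle:
8 → 15 → 10 → 19 → 18

18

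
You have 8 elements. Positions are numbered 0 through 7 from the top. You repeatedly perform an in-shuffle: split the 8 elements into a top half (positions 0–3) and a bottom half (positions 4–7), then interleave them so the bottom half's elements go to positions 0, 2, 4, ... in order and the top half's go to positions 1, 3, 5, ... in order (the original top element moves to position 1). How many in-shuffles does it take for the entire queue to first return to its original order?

The in-shuffle permutes the 8 positions with cycle lengths [2, 6].
Every element is home exactly when every cycle has completed a whole number of laps, i.e. after lcm(2, 6) = 6 in-shuffles.

6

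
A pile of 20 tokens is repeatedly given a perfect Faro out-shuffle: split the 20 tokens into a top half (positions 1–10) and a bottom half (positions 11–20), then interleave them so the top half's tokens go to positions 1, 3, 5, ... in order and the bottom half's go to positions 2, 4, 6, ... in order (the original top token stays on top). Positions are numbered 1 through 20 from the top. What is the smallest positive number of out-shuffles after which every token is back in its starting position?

18

The out-shuffle permutes the 20 positions with cycle lengths [1, 1, 18].
Every token is home exactly when every cycle has completed a whole number of laps, i.e. after lcm(1, 18) = 18 out-shuffles.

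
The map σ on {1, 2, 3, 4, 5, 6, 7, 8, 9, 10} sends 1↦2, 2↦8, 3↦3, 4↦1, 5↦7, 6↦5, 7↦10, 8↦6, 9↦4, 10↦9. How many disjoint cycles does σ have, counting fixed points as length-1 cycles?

2

Cycle decomposition: (1 2 8 6 5 7 10 9 4) (3).
2 cycles.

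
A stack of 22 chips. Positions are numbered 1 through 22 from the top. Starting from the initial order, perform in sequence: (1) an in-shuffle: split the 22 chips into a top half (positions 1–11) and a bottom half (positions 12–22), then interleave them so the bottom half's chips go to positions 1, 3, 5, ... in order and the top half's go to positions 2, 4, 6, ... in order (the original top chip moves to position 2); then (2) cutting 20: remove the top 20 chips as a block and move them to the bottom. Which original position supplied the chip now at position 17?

19

Undo the operations in reverse order, starting from position 17:
  undo op 2 (cut 20): 17 ← 15
  undo op 1 (in-shuffle, from bottom half): 15 ← 19
So the chip at position 17 came from original position 19.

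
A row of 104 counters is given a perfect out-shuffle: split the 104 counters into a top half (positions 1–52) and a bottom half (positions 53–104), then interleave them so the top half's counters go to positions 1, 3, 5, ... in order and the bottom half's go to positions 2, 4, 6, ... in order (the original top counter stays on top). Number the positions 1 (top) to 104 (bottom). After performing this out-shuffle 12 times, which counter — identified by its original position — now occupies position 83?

Work backwards from position 83, undoing one out-shuffle at a time:
83 ← 42 ← 73 ← 37 ← 19 ← 10 ← 57 ← 29 ← 15 ← 8 ← 56 ← 80 ← 92
So the counter now at position 83 started at position 92.

92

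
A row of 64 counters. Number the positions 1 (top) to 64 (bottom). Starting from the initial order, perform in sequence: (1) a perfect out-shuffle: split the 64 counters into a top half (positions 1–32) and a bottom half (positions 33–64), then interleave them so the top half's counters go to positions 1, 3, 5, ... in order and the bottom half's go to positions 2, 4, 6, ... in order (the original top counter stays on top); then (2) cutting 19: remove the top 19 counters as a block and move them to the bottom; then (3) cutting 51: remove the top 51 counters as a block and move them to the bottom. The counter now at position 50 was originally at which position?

Undo the operations in reverse order, starting from position 50:
  undo op 3 (cut 51): 50 ← 37
  undo op 2 (cut 19): 37 ← 56
  undo op 1 (out-shuffle, from bottom half): 56 ← 60
So the counter at position 50 came from original position 60.

60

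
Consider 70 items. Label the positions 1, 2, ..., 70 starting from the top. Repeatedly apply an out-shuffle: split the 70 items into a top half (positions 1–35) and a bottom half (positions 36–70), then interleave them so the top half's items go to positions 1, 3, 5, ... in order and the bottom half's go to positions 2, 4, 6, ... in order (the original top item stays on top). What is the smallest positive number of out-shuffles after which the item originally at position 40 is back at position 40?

Follow position 40 under repeated out-shuffles:
40 → 10 → 19 → 37 → 4 → 7 → 13 → 25 → 49 → 28 → 55 → 40
It first returns after 11 out-shuffles.

11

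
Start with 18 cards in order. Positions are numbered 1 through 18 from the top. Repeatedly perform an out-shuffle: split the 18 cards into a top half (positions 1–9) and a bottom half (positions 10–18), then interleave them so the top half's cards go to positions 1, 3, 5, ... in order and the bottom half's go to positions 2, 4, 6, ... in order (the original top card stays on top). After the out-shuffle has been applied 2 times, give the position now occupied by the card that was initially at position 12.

11

Track the card's position through each out-shuffle:
12 → 6 → 11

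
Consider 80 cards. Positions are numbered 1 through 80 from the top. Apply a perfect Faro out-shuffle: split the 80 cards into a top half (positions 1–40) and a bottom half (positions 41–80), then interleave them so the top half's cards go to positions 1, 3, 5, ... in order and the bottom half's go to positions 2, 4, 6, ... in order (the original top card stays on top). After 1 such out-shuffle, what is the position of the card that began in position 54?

Track the card's position through each out-shuffle:
54 → 28

28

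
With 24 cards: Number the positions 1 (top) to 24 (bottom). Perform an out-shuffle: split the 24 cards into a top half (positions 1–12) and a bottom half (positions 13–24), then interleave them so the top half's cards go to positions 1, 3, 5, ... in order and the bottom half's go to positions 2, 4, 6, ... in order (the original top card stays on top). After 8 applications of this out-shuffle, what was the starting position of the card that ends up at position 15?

Work backwards from position 15, undoing one out-shuffle at a time:
15 ← 8 ← 16 ← 20 ← 22 ← 23 ← 12 ← 18 ← 21
So the card now at position 15 started at position 21.

21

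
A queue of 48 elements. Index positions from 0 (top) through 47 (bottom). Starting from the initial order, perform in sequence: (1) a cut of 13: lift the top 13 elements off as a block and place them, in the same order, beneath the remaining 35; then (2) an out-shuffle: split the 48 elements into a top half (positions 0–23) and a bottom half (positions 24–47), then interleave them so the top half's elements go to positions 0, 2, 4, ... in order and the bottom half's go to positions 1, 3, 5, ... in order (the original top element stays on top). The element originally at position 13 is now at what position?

Track the element from position 13 forward through each operation:
  after op 1 (cut 13): 13 → 0
  after op 2 (out-shuffle): 0 → 0

0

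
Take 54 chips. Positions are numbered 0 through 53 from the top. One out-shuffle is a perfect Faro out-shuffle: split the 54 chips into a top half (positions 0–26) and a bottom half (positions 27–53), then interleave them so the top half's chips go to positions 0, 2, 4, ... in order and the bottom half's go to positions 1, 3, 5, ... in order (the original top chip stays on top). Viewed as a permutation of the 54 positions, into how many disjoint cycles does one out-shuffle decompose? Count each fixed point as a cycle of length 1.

3

Trace each unvisited position around until it returns:
(0) (1 2 4 8 16 32 ... len 52) (53)
3 cycles in total.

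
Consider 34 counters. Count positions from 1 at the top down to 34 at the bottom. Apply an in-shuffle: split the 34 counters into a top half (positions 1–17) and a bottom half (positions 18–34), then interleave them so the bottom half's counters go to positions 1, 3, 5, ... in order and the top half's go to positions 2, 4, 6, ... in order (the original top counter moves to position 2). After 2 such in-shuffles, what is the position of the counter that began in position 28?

7

Track the counter's position through each in-shuffle:
28 → 21 → 7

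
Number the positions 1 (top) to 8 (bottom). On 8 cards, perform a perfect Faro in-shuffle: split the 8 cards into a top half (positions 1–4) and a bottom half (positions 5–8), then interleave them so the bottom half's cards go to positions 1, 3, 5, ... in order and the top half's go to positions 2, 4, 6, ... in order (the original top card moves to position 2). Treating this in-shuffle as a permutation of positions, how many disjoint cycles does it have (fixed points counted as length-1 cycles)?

2

Trace each unvisited position around until it returns:
(1 2 4 8 7 5) (3 6)
2 cycles in total.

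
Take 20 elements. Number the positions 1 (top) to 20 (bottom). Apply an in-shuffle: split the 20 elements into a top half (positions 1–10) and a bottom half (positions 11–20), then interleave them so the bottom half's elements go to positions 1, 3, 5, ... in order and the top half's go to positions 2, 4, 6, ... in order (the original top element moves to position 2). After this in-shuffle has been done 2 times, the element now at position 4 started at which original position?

1

Work backwards from position 4, undoing one in-shuffle at a time:
4 ← 2 ← 1
So the element now at position 4 started at position 1.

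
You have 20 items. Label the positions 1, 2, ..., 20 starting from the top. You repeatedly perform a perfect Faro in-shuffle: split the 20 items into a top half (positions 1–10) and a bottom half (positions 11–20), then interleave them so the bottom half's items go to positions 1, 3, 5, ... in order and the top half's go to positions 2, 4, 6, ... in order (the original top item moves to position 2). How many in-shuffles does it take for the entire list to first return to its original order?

The in-shuffle permutes the 20 positions with cycle lengths [2, 3, 3, 6, 6].
Every item is home exactly when every cycle has completed a whole number of laps, i.e. after lcm(2, 3, 6) = 6 in-shuffles.

6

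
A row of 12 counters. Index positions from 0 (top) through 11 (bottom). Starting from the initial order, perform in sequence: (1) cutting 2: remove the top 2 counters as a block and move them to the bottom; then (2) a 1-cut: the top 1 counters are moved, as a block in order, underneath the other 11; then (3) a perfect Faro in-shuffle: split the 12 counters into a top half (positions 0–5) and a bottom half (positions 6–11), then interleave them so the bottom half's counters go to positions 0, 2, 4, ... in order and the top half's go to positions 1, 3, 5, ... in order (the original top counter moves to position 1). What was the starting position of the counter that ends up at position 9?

Undo the operations in reverse order, starting from position 9:
  undo op 3 (in-shuffle, from top half): 9 ← 4
  undo op 2 (cut 1): 4 ← 5
  undo op 1 (cut 2): 5 ← 7
So the counter at position 9 came from original position 7.

7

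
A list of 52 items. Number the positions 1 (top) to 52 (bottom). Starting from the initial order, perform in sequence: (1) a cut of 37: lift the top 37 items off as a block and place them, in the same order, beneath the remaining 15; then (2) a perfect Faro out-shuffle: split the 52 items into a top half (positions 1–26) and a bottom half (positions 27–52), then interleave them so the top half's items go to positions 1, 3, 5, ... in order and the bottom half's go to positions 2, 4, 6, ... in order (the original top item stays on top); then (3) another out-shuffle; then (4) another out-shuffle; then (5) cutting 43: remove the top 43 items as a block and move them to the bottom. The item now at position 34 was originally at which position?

Undo the operations in reverse order, starting from position 34:
  undo op 5 (cut 43): 34 ← 25
  undo op 4 (out-shuffle, from top half): 25 ← 13
  undo op 3 (out-shuffle, from top half): 13 ← 7
  undo op 2 (out-shuffle, from top half): 7 ← 4
  undo op 1 (cut 37): 4 ← 41
So the item at position 34 came from original position 41.

41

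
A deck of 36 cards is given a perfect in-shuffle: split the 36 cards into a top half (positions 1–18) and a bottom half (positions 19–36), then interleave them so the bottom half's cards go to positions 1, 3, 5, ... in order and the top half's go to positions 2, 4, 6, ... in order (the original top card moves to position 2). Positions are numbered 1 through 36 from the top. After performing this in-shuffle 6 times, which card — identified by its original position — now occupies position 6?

29

Work backwards from position 6, undoing one in-shuffle at a time:
6 ← 3 ← 20 ← 10 ← 5 ← 21 ← 29
So the card now at position 6 started at position 29.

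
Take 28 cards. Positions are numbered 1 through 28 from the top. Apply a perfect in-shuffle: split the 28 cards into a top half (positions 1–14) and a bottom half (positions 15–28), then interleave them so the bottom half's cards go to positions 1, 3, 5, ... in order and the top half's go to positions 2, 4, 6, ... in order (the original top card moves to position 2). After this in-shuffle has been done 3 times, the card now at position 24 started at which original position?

Work backwards from position 24, undoing one in-shuffle at a time:
24 ← 12 ← 6 ← 3
So the card now at position 24 started at position 3.

3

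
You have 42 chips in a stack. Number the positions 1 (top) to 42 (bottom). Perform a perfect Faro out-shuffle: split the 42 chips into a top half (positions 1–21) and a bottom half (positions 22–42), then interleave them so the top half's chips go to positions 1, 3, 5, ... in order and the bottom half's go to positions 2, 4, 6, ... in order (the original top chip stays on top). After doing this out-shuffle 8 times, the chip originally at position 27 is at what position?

15

Track the chip's position through each out-shuffle:
27 → 12 → 23 → 4 → 7 → 13 → 25 → 8 → 15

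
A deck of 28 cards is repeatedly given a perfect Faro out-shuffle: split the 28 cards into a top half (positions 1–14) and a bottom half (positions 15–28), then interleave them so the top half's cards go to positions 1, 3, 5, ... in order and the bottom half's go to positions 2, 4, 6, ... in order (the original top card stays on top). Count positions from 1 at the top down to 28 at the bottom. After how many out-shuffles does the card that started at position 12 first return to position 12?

18

Follow position 12 under repeated out-shuffles:
12 → 23 → 18 → 8 → 15 → 2 → 3 → 5 → 9 → 17 → 6 → 11 → 21 → 14 → 27 → 26 → 24 → 20 → 12
It first returns after 18 out-shuffles.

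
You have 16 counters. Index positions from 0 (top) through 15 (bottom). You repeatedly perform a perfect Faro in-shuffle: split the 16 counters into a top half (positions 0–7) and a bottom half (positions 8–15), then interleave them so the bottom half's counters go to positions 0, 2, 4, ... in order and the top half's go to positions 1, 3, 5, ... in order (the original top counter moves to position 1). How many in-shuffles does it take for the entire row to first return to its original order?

The in-shuffle permutes the 16 positions with cycle lengths [8, 8].
Every counter is home exactly when every cycle has completed a whole number of laps, i.e. after lcm(8) = 8 in-shuffles.

8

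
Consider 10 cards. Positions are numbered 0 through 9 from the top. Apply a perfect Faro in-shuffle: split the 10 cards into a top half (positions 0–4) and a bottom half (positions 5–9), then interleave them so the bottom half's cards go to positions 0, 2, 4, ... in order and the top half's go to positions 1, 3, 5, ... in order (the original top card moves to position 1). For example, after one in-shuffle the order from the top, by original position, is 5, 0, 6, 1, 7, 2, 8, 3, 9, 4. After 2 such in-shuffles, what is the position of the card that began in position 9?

6

Track the card's position through each in-shuffle:
9 → 8 → 6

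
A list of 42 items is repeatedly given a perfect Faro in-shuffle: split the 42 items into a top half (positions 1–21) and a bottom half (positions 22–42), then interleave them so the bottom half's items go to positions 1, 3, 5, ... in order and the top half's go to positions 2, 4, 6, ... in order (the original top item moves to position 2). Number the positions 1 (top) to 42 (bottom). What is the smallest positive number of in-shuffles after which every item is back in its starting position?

The in-shuffle permutes the 42 positions with cycle lengths [14, 14, 14].
Every item is home exactly when every cycle has completed a whole number of laps, i.e. after lcm(14) = 14 in-shuffles.

14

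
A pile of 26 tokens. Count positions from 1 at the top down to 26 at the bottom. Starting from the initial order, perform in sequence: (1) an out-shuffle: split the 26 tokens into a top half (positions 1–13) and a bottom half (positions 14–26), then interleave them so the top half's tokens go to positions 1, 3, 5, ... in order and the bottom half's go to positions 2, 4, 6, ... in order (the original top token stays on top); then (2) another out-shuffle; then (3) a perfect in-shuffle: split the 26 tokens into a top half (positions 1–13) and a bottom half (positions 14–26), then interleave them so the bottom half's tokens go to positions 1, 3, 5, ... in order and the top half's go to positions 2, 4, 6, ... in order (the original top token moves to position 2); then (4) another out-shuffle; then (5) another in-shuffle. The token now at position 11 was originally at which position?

2

Undo the operations in reverse order, starting from position 11:
  undo op 5 (in-shuffle, from bottom half): 11 ← 19
  undo op 4 (out-shuffle, from top half): 19 ← 10
  undo op 3 (in-shuffle, from top half): 10 ← 5
  undo op 2 (out-shuffle, from top half): 5 ← 3
  undo op 1 (out-shuffle, from top half): 3 ← 2
So the token at position 11 came from original position 2.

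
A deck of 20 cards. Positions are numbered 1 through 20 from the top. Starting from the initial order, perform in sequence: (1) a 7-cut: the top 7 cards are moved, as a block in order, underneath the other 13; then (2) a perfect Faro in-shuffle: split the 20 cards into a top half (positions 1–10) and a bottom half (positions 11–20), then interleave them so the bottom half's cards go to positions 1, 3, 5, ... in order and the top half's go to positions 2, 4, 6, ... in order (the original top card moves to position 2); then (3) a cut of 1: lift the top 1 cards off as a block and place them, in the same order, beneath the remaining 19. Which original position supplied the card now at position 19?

17

Undo the operations in reverse order, starting from position 19:
  undo op 3 (cut 1): 19 ← 20
  undo op 2 (in-shuffle, from top half): 20 ← 10
  undo op 1 (cut 7): 10 ← 17
So the card at position 19 came from original position 17.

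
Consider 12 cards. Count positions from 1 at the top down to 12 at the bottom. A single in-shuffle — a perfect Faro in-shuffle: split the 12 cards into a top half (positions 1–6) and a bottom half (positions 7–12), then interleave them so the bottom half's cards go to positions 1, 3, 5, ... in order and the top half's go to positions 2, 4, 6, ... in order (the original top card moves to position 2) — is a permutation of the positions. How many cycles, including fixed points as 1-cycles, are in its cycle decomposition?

Trace each unvisited position around until it returns:
(1 2 4 8 3 6 ... len 12)
1 cycle in total.

1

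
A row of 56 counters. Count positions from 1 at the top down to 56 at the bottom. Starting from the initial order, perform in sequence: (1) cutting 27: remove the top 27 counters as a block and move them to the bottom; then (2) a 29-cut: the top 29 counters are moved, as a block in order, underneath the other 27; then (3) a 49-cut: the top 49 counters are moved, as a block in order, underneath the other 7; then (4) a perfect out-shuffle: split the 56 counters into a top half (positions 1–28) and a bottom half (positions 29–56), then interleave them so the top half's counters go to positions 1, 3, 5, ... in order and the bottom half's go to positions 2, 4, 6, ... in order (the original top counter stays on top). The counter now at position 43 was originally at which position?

Undo the operations in reverse order, starting from position 43:
  undo op 4 (out-shuffle, from top half): 43 ← 22
  undo op 3 (cut 49): 22 ← 15
  undo op 2 (cut 29): 15 ← 44
  undo op 1 (cut 27): 44 ← 15
So the counter at position 43 came from original position 15.

15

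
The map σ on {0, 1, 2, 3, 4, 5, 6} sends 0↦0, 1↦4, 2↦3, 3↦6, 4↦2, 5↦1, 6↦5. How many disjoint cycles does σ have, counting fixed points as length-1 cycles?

2

Cycle decomposition: (0) (1 4 2 3 6 5).
2 cycles.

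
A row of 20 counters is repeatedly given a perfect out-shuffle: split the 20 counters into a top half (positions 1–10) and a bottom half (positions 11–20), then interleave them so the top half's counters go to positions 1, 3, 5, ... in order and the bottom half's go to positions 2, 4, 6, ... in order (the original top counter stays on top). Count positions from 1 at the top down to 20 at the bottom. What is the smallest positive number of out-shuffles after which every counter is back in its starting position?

18

The out-shuffle permutes the 20 positions with cycle lengths [1, 1, 18].
Every counter is home exactly when every cycle has completed a whole number of laps, i.e. after lcm(1, 18) = 18 out-shuffles.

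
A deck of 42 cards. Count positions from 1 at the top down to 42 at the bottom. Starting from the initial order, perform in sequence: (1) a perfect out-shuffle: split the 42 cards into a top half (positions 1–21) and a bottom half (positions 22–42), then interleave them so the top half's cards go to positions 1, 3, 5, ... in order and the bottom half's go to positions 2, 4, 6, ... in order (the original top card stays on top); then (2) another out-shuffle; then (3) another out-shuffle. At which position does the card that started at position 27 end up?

4

Track the card from position 27 forward through each operation:
  after op 1 (out-shuffle): 27 → 12
  after op 2 (out-shuffle): 12 → 23
  after op 3 (out-shuffle): 23 → 4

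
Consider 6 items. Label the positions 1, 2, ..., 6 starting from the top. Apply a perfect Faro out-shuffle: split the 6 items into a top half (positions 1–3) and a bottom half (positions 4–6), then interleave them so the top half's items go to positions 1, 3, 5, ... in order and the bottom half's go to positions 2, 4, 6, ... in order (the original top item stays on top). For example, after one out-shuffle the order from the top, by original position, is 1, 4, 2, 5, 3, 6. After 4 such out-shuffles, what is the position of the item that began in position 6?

Position 6 is a fixed point of every out-shuffle, so the item never moves.

6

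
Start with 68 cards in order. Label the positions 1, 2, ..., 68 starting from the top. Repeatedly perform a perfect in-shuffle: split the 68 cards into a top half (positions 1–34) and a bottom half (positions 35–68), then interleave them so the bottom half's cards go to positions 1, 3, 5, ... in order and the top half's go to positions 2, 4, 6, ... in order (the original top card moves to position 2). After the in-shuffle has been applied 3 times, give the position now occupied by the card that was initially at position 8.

Track the card's position through each in-shuffle:
8 → 16 → 32 → 64

64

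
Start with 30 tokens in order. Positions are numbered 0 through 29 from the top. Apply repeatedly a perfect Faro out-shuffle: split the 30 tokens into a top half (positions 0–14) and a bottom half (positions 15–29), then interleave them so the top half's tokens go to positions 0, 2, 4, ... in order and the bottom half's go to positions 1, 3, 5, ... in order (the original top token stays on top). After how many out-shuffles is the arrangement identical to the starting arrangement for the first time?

28

The out-shuffle permutes the 30 positions with cycle lengths [1, 1, 28].
Every token is home exactly when every cycle has completed a whole number of laps, i.e. after lcm(1, 28) = 28 out-shuffles.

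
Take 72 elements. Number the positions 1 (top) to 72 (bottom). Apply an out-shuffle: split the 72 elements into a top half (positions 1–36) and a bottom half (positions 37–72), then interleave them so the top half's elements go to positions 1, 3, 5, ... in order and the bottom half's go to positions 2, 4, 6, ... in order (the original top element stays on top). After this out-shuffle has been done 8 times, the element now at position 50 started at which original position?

17

Work backwards from position 50, undoing one out-shuffle at a time:
50 ← 61 ← 31 ← 16 ← 44 ← 58 ← 65 ← 33 ← 17
So the element now at position 50 started at position 17.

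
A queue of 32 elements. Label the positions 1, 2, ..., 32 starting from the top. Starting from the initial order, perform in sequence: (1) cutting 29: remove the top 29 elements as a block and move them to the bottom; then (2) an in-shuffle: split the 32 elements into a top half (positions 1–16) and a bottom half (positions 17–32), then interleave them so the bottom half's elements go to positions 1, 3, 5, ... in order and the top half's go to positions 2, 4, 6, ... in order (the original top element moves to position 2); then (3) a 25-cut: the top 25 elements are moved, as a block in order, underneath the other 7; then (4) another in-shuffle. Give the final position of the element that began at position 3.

Track the element from position 3 forward through each operation:
  after op 1 (cut 29): 3 → 6
  after op 2 (in-shuffle): 6 → 12
  after op 3 (cut 25): 12 → 19
  after op 4 (in-shuffle): 19 → 5

5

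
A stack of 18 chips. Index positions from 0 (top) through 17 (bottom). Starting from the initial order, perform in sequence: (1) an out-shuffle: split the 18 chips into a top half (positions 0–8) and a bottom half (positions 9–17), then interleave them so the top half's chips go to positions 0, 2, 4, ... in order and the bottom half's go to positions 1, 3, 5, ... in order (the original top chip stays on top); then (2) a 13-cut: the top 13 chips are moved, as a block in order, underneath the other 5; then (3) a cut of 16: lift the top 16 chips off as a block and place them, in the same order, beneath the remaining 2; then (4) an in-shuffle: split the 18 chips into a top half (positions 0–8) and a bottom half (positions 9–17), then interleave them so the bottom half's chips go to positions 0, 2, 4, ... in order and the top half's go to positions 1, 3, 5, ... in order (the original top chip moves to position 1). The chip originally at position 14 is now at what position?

1

Track the chip from position 14 forward through each operation:
  after op 1 (out-shuffle): 14 → 11
  after op 2 (cut 13): 11 → 16
  after op 3 (cut 16): 16 → 0
  after op 4 (in-shuffle): 0 → 1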